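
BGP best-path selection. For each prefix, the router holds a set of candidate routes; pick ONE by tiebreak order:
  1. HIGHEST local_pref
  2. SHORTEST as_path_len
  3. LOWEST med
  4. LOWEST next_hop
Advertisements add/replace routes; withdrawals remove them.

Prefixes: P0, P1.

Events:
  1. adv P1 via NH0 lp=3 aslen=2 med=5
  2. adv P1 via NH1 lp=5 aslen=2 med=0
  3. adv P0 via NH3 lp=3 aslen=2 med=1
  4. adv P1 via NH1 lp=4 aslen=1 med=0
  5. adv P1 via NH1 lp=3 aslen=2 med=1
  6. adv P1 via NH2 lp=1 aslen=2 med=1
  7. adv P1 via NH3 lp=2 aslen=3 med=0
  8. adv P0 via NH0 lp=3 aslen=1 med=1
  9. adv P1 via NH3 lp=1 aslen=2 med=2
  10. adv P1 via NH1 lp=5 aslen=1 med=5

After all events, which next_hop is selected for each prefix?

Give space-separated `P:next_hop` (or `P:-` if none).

Answer: P0:NH0 P1:NH1

Derivation:
Op 1: best P0=- P1=NH0
Op 2: best P0=- P1=NH1
Op 3: best P0=NH3 P1=NH1
Op 4: best P0=NH3 P1=NH1
Op 5: best P0=NH3 P1=NH1
Op 6: best P0=NH3 P1=NH1
Op 7: best P0=NH3 P1=NH1
Op 8: best P0=NH0 P1=NH1
Op 9: best P0=NH0 P1=NH1
Op 10: best P0=NH0 P1=NH1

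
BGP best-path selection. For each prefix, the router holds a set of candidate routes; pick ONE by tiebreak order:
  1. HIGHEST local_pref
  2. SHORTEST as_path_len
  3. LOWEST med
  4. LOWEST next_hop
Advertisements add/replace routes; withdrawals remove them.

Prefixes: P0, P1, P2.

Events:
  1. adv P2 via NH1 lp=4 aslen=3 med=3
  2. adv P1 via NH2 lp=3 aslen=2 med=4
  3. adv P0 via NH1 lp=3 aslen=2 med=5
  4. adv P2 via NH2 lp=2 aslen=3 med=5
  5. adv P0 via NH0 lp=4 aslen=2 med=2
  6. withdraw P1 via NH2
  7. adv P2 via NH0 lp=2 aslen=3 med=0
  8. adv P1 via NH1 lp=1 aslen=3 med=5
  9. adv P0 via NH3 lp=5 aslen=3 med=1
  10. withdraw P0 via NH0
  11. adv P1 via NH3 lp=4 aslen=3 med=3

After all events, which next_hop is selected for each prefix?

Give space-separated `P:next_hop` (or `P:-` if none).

Op 1: best P0=- P1=- P2=NH1
Op 2: best P0=- P1=NH2 P2=NH1
Op 3: best P0=NH1 P1=NH2 P2=NH1
Op 4: best P0=NH1 P1=NH2 P2=NH1
Op 5: best P0=NH0 P1=NH2 P2=NH1
Op 6: best P0=NH0 P1=- P2=NH1
Op 7: best P0=NH0 P1=- P2=NH1
Op 8: best P0=NH0 P1=NH1 P2=NH1
Op 9: best P0=NH3 P1=NH1 P2=NH1
Op 10: best P0=NH3 P1=NH1 P2=NH1
Op 11: best P0=NH3 P1=NH3 P2=NH1

Answer: P0:NH3 P1:NH3 P2:NH1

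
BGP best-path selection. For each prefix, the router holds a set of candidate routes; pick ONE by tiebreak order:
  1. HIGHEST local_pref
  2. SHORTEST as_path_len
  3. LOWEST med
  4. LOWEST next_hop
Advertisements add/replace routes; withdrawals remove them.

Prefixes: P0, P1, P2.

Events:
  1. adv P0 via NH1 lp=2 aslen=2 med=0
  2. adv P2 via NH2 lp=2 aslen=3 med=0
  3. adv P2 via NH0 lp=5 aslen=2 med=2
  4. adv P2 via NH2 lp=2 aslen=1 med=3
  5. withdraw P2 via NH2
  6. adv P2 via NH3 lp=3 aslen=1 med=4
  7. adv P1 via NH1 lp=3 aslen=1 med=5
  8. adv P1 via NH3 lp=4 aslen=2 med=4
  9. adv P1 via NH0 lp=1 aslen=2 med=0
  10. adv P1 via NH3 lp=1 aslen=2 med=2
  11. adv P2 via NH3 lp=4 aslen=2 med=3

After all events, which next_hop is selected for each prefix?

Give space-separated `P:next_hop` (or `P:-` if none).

Answer: P0:NH1 P1:NH1 P2:NH0

Derivation:
Op 1: best P0=NH1 P1=- P2=-
Op 2: best P0=NH1 P1=- P2=NH2
Op 3: best P0=NH1 P1=- P2=NH0
Op 4: best P0=NH1 P1=- P2=NH0
Op 5: best P0=NH1 P1=- P2=NH0
Op 6: best P0=NH1 P1=- P2=NH0
Op 7: best P0=NH1 P1=NH1 P2=NH0
Op 8: best P0=NH1 P1=NH3 P2=NH0
Op 9: best P0=NH1 P1=NH3 P2=NH0
Op 10: best P0=NH1 P1=NH1 P2=NH0
Op 11: best P0=NH1 P1=NH1 P2=NH0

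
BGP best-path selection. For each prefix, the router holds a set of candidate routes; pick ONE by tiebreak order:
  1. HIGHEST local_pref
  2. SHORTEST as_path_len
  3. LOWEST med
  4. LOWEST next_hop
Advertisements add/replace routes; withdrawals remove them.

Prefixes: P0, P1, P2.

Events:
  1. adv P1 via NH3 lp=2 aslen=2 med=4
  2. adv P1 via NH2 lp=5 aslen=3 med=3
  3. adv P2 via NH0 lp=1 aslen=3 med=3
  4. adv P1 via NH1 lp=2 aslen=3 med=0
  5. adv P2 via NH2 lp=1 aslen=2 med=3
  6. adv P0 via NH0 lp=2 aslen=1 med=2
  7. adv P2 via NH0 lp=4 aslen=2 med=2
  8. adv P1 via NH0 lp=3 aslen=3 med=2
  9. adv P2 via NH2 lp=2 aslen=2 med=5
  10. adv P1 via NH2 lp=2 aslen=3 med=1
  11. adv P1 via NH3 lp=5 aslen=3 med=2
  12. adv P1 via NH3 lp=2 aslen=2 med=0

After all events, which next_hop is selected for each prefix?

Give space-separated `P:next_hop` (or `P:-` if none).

Op 1: best P0=- P1=NH3 P2=-
Op 2: best P0=- P1=NH2 P2=-
Op 3: best P0=- P1=NH2 P2=NH0
Op 4: best P0=- P1=NH2 P2=NH0
Op 5: best P0=- P1=NH2 P2=NH2
Op 6: best P0=NH0 P1=NH2 P2=NH2
Op 7: best P0=NH0 P1=NH2 P2=NH0
Op 8: best P0=NH0 P1=NH2 P2=NH0
Op 9: best P0=NH0 P1=NH2 P2=NH0
Op 10: best P0=NH0 P1=NH0 P2=NH0
Op 11: best P0=NH0 P1=NH3 P2=NH0
Op 12: best P0=NH0 P1=NH0 P2=NH0

Answer: P0:NH0 P1:NH0 P2:NH0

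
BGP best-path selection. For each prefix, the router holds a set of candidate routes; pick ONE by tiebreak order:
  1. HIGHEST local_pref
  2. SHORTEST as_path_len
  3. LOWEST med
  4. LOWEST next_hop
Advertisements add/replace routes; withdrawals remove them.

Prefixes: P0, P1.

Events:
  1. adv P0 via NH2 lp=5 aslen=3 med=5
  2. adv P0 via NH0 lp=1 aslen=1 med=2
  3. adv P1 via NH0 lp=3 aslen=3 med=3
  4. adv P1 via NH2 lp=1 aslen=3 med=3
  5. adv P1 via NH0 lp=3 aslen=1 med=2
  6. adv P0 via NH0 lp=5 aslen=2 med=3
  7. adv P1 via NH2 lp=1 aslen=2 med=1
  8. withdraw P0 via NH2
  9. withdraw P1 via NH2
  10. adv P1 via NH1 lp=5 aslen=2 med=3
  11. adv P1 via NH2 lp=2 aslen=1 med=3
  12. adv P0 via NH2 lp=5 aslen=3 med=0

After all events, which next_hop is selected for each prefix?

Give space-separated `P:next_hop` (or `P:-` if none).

Answer: P0:NH0 P1:NH1

Derivation:
Op 1: best P0=NH2 P1=-
Op 2: best P0=NH2 P1=-
Op 3: best P0=NH2 P1=NH0
Op 4: best P0=NH2 P1=NH0
Op 5: best P0=NH2 P1=NH0
Op 6: best P0=NH0 P1=NH0
Op 7: best P0=NH0 P1=NH0
Op 8: best P0=NH0 P1=NH0
Op 9: best P0=NH0 P1=NH0
Op 10: best P0=NH0 P1=NH1
Op 11: best P0=NH0 P1=NH1
Op 12: best P0=NH0 P1=NH1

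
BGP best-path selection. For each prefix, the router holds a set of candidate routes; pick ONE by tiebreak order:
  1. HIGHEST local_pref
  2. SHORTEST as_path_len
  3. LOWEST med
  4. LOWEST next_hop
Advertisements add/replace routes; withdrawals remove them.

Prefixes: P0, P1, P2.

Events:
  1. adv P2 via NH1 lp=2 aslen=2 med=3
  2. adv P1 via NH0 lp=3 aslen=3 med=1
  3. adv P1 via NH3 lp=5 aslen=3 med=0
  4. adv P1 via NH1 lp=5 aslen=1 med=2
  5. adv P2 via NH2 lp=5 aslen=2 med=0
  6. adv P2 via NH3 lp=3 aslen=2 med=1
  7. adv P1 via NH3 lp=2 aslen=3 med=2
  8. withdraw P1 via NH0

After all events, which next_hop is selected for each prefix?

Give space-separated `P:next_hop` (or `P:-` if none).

Answer: P0:- P1:NH1 P2:NH2

Derivation:
Op 1: best P0=- P1=- P2=NH1
Op 2: best P0=- P1=NH0 P2=NH1
Op 3: best P0=- P1=NH3 P2=NH1
Op 4: best P0=- P1=NH1 P2=NH1
Op 5: best P0=- P1=NH1 P2=NH2
Op 6: best P0=- P1=NH1 P2=NH2
Op 7: best P0=- P1=NH1 P2=NH2
Op 8: best P0=- P1=NH1 P2=NH2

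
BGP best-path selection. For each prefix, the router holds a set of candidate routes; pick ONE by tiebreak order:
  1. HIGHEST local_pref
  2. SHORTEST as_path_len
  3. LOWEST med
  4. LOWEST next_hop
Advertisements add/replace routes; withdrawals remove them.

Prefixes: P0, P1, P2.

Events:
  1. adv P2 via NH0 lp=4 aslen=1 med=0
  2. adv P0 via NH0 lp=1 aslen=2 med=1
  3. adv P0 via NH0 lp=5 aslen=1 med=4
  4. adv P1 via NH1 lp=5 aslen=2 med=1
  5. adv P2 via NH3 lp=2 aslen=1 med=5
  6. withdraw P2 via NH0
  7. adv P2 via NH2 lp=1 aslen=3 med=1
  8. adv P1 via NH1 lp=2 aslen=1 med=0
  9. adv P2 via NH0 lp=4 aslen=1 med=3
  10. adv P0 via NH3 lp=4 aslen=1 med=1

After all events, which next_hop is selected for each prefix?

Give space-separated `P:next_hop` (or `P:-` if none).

Op 1: best P0=- P1=- P2=NH0
Op 2: best P0=NH0 P1=- P2=NH0
Op 3: best P0=NH0 P1=- P2=NH0
Op 4: best P0=NH0 P1=NH1 P2=NH0
Op 5: best P0=NH0 P1=NH1 P2=NH0
Op 6: best P0=NH0 P1=NH1 P2=NH3
Op 7: best P0=NH0 P1=NH1 P2=NH3
Op 8: best P0=NH0 P1=NH1 P2=NH3
Op 9: best P0=NH0 P1=NH1 P2=NH0
Op 10: best P0=NH0 P1=NH1 P2=NH0

Answer: P0:NH0 P1:NH1 P2:NH0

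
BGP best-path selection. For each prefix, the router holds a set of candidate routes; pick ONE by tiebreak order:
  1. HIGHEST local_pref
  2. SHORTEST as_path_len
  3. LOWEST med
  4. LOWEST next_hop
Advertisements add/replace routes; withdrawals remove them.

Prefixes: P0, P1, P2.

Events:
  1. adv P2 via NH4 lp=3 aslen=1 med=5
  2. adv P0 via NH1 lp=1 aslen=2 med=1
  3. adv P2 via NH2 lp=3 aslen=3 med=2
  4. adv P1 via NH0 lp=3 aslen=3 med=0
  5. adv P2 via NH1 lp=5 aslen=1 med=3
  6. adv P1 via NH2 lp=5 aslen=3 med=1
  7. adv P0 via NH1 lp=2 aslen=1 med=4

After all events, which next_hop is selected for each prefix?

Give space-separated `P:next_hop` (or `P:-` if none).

Op 1: best P0=- P1=- P2=NH4
Op 2: best P0=NH1 P1=- P2=NH4
Op 3: best P0=NH1 P1=- P2=NH4
Op 4: best P0=NH1 P1=NH0 P2=NH4
Op 5: best P0=NH1 P1=NH0 P2=NH1
Op 6: best P0=NH1 P1=NH2 P2=NH1
Op 7: best P0=NH1 P1=NH2 P2=NH1

Answer: P0:NH1 P1:NH2 P2:NH1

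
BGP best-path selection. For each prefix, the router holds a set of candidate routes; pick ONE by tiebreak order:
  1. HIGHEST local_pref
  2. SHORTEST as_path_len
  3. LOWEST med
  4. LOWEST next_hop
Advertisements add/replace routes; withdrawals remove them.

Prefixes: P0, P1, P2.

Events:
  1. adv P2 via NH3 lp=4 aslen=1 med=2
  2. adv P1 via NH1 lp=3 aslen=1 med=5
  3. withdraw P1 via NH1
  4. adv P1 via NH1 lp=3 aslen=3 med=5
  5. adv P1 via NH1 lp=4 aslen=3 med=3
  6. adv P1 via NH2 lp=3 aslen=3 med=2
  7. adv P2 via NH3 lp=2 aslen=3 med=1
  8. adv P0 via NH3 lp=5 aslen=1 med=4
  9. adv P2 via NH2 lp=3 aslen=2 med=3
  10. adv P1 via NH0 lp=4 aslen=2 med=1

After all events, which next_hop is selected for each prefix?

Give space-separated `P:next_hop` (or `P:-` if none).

Answer: P0:NH3 P1:NH0 P2:NH2

Derivation:
Op 1: best P0=- P1=- P2=NH3
Op 2: best P0=- P1=NH1 P2=NH3
Op 3: best P0=- P1=- P2=NH3
Op 4: best P0=- P1=NH1 P2=NH3
Op 5: best P0=- P1=NH1 P2=NH3
Op 6: best P0=- P1=NH1 P2=NH3
Op 7: best P0=- P1=NH1 P2=NH3
Op 8: best P0=NH3 P1=NH1 P2=NH3
Op 9: best P0=NH3 P1=NH1 P2=NH2
Op 10: best P0=NH3 P1=NH0 P2=NH2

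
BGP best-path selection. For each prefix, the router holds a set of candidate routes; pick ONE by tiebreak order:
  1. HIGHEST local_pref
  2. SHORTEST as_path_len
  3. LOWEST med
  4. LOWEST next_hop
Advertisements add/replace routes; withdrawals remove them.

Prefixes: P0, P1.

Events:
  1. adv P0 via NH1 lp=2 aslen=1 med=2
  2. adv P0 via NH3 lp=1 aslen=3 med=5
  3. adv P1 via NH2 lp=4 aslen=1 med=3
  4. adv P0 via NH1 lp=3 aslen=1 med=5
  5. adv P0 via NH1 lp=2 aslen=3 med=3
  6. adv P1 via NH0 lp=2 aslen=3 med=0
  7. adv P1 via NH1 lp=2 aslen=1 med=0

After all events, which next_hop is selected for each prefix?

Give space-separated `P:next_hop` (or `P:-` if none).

Answer: P0:NH1 P1:NH2

Derivation:
Op 1: best P0=NH1 P1=-
Op 2: best P0=NH1 P1=-
Op 3: best P0=NH1 P1=NH2
Op 4: best P0=NH1 P1=NH2
Op 5: best P0=NH1 P1=NH2
Op 6: best P0=NH1 P1=NH2
Op 7: best P0=NH1 P1=NH2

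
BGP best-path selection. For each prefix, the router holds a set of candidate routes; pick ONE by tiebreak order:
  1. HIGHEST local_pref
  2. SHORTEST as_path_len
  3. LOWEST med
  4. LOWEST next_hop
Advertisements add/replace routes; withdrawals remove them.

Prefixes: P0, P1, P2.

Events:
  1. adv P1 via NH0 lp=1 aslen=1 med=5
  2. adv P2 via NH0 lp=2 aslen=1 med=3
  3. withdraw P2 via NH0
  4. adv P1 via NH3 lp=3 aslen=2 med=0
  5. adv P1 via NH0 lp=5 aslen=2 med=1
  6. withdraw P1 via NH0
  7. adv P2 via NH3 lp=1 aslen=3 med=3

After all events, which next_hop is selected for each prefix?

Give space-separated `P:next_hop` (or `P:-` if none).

Op 1: best P0=- P1=NH0 P2=-
Op 2: best P0=- P1=NH0 P2=NH0
Op 3: best P0=- P1=NH0 P2=-
Op 4: best P0=- P1=NH3 P2=-
Op 5: best P0=- P1=NH0 P2=-
Op 6: best P0=- P1=NH3 P2=-
Op 7: best P0=- P1=NH3 P2=NH3

Answer: P0:- P1:NH3 P2:NH3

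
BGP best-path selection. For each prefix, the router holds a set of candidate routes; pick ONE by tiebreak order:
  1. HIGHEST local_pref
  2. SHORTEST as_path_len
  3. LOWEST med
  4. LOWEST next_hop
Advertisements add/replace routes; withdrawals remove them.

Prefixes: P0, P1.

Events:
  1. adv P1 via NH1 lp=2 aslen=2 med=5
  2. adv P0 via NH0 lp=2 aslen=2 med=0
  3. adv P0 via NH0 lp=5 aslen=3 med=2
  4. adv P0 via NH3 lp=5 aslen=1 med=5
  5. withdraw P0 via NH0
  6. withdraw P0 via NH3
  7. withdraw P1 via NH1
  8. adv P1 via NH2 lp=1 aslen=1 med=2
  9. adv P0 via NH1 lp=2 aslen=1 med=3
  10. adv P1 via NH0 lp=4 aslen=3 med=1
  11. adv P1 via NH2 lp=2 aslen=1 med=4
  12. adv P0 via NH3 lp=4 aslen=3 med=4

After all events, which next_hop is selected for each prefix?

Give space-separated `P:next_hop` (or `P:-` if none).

Op 1: best P0=- P1=NH1
Op 2: best P0=NH0 P1=NH1
Op 3: best P0=NH0 P1=NH1
Op 4: best P0=NH3 P1=NH1
Op 5: best P0=NH3 P1=NH1
Op 6: best P0=- P1=NH1
Op 7: best P0=- P1=-
Op 8: best P0=- P1=NH2
Op 9: best P0=NH1 P1=NH2
Op 10: best P0=NH1 P1=NH0
Op 11: best P0=NH1 P1=NH0
Op 12: best P0=NH3 P1=NH0

Answer: P0:NH3 P1:NH0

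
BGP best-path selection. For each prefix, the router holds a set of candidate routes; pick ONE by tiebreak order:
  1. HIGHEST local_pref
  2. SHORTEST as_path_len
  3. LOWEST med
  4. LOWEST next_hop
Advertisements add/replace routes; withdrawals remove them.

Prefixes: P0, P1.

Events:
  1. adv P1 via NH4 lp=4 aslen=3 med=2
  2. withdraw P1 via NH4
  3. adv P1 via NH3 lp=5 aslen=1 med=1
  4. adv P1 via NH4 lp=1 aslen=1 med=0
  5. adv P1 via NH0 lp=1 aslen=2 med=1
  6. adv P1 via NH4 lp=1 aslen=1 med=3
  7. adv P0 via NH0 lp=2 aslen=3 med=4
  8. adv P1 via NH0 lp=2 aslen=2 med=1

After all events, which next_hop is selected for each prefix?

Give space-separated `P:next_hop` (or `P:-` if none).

Op 1: best P0=- P1=NH4
Op 2: best P0=- P1=-
Op 3: best P0=- P1=NH3
Op 4: best P0=- P1=NH3
Op 5: best P0=- P1=NH3
Op 6: best P0=- P1=NH3
Op 7: best P0=NH0 P1=NH3
Op 8: best P0=NH0 P1=NH3

Answer: P0:NH0 P1:NH3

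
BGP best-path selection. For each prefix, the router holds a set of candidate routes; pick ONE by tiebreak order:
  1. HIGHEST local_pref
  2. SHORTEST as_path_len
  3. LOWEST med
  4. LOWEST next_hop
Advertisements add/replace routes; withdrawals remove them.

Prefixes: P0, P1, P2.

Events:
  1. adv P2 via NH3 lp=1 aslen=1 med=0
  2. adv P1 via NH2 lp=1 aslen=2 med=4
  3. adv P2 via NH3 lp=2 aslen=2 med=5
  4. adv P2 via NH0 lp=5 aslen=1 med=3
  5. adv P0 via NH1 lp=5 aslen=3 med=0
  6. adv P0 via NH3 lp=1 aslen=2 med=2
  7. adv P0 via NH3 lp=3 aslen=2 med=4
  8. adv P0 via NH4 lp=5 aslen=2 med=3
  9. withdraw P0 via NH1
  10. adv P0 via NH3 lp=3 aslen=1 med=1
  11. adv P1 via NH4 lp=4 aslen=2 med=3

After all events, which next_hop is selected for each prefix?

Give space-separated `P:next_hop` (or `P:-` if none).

Op 1: best P0=- P1=- P2=NH3
Op 2: best P0=- P1=NH2 P2=NH3
Op 3: best P0=- P1=NH2 P2=NH3
Op 4: best P0=- P1=NH2 P2=NH0
Op 5: best P0=NH1 P1=NH2 P2=NH0
Op 6: best P0=NH1 P1=NH2 P2=NH0
Op 7: best P0=NH1 P1=NH2 P2=NH0
Op 8: best P0=NH4 P1=NH2 P2=NH0
Op 9: best P0=NH4 P1=NH2 P2=NH0
Op 10: best P0=NH4 P1=NH2 P2=NH0
Op 11: best P0=NH4 P1=NH4 P2=NH0

Answer: P0:NH4 P1:NH4 P2:NH0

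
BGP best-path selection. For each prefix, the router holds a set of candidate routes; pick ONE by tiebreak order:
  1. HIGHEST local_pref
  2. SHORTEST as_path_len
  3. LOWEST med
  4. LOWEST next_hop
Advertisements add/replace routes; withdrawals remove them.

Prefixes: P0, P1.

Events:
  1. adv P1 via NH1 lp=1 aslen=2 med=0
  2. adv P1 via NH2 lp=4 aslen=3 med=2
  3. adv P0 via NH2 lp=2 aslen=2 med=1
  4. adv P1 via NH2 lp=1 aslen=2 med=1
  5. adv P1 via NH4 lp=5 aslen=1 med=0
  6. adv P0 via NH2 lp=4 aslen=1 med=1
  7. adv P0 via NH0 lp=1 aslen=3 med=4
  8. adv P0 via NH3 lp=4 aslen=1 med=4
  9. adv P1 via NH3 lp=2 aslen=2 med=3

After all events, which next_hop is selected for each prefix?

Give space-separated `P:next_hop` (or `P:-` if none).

Op 1: best P0=- P1=NH1
Op 2: best P0=- P1=NH2
Op 3: best P0=NH2 P1=NH2
Op 4: best P0=NH2 P1=NH1
Op 5: best P0=NH2 P1=NH4
Op 6: best P0=NH2 P1=NH4
Op 7: best P0=NH2 P1=NH4
Op 8: best P0=NH2 P1=NH4
Op 9: best P0=NH2 P1=NH4

Answer: P0:NH2 P1:NH4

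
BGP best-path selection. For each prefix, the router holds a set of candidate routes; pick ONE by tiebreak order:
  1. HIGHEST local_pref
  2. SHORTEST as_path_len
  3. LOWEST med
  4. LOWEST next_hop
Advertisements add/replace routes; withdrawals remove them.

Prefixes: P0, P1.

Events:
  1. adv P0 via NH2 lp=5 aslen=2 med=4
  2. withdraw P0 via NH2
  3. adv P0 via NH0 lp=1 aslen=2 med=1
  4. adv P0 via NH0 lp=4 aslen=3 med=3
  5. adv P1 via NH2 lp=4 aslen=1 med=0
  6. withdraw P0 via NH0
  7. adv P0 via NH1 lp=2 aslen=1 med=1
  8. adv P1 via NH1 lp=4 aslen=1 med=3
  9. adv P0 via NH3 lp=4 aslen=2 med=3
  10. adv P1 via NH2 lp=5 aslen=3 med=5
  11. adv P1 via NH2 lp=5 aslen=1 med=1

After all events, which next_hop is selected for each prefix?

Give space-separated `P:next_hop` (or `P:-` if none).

Op 1: best P0=NH2 P1=-
Op 2: best P0=- P1=-
Op 3: best P0=NH0 P1=-
Op 4: best P0=NH0 P1=-
Op 5: best P0=NH0 P1=NH2
Op 6: best P0=- P1=NH2
Op 7: best P0=NH1 P1=NH2
Op 8: best P0=NH1 P1=NH2
Op 9: best P0=NH3 P1=NH2
Op 10: best P0=NH3 P1=NH2
Op 11: best P0=NH3 P1=NH2

Answer: P0:NH3 P1:NH2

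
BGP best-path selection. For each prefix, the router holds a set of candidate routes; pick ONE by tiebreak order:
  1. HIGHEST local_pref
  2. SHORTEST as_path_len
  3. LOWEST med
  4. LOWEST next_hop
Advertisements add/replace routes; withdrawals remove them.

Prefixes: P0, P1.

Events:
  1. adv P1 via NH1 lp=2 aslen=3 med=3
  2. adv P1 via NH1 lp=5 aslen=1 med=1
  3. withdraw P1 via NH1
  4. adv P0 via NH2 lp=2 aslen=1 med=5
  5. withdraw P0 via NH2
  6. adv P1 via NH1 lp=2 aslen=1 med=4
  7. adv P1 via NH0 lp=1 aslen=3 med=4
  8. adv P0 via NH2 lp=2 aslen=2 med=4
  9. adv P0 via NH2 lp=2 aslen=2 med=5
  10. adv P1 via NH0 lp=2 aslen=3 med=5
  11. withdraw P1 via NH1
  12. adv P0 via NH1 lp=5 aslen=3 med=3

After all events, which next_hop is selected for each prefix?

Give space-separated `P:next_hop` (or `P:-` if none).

Op 1: best P0=- P1=NH1
Op 2: best P0=- P1=NH1
Op 3: best P0=- P1=-
Op 4: best P0=NH2 P1=-
Op 5: best P0=- P1=-
Op 6: best P0=- P1=NH1
Op 7: best P0=- P1=NH1
Op 8: best P0=NH2 P1=NH1
Op 9: best P0=NH2 P1=NH1
Op 10: best P0=NH2 P1=NH1
Op 11: best P0=NH2 P1=NH0
Op 12: best P0=NH1 P1=NH0

Answer: P0:NH1 P1:NH0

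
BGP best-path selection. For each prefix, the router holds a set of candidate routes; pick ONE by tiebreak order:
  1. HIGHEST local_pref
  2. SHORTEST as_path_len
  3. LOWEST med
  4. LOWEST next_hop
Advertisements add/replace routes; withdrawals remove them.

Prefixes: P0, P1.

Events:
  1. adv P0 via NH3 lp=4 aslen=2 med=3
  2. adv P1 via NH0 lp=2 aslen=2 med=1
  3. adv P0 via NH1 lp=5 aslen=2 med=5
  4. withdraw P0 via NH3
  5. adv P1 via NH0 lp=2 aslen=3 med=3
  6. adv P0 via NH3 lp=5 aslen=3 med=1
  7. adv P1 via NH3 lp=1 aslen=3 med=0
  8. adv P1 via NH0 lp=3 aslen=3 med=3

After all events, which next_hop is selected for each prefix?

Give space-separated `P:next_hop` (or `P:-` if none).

Answer: P0:NH1 P1:NH0

Derivation:
Op 1: best P0=NH3 P1=-
Op 2: best P0=NH3 P1=NH0
Op 3: best P0=NH1 P1=NH0
Op 4: best P0=NH1 P1=NH0
Op 5: best P0=NH1 P1=NH0
Op 6: best P0=NH1 P1=NH0
Op 7: best P0=NH1 P1=NH0
Op 8: best P0=NH1 P1=NH0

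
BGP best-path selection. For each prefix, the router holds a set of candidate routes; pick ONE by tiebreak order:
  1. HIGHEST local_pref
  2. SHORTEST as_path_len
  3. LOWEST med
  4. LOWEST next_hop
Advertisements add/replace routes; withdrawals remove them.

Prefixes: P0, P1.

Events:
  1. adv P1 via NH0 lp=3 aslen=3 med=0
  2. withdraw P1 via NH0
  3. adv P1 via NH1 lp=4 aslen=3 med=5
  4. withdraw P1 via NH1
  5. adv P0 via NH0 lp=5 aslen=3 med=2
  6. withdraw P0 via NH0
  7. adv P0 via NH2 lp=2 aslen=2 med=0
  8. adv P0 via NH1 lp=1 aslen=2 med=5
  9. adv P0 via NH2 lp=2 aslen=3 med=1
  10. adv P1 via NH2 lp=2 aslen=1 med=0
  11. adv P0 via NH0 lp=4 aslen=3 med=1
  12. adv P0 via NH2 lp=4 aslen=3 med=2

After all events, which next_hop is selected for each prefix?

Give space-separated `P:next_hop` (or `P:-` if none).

Op 1: best P0=- P1=NH0
Op 2: best P0=- P1=-
Op 3: best P0=- P1=NH1
Op 4: best P0=- P1=-
Op 5: best P0=NH0 P1=-
Op 6: best P0=- P1=-
Op 7: best P0=NH2 P1=-
Op 8: best P0=NH2 P1=-
Op 9: best P0=NH2 P1=-
Op 10: best P0=NH2 P1=NH2
Op 11: best P0=NH0 P1=NH2
Op 12: best P0=NH0 P1=NH2

Answer: P0:NH0 P1:NH2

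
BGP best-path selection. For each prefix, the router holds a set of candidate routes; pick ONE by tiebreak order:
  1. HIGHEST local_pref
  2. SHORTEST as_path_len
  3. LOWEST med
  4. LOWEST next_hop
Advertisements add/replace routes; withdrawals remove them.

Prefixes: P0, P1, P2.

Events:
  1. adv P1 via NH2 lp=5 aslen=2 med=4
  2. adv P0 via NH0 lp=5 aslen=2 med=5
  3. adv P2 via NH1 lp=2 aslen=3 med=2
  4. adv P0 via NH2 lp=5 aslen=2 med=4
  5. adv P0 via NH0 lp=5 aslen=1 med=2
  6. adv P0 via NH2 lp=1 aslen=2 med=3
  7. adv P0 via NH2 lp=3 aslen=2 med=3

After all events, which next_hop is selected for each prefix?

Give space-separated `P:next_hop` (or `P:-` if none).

Op 1: best P0=- P1=NH2 P2=-
Op 2: best P0=NH0 P1=NH2 P2=-
Op 3: best P0=NH0 P1=NH2 P2=NH1
Op 4: best P0=NH2 P1=NH2 P2=NH1
Op 5: best P0=NH0 P1=NH2 P2=NH1
Op 6: best P0=NH0 P1=NH2 P2=NH1
Op 7: best P0=NH0 P1=NH2 P2=NH1

Answer: P0:NH0 P1:NH2 P2:NH1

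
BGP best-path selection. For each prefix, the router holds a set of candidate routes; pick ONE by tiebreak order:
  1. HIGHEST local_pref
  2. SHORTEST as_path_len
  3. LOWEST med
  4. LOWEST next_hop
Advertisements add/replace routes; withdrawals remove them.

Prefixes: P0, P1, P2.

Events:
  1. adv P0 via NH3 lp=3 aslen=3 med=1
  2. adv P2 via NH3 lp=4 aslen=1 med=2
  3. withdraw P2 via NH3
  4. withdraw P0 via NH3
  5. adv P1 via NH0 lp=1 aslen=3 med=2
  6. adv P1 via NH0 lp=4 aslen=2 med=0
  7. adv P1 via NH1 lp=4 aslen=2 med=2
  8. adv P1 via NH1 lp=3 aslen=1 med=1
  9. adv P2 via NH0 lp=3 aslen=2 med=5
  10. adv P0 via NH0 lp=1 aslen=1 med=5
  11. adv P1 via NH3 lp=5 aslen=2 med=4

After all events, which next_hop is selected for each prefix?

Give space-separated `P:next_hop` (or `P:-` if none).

Op 1: best P0=NH3 P1=- P2=-
Op 2: best P0=NH3 P1=- P2=NH3
Op 3: best P0=NH3 P1=- P2=-
Op 4: best P0=- P1=- P2=-
Op 5: best P0=- P1=NH0 P2=-
Op 6: best P0=- P1=NH0 P2=-
Op 7: best P0=- P1=NH0 P2=-
Op 8: best P0=- P1=NH0 P2=-
Op 9: best P0=- P1=NH0 P2=NH0
Op 10: best P0=NH0 P1=NH0 P2=NH0
Op 11: best P0=NH0 P1=NH3 P2=NH0

Answer: P0:NH0 P1:NH3 P2:NH0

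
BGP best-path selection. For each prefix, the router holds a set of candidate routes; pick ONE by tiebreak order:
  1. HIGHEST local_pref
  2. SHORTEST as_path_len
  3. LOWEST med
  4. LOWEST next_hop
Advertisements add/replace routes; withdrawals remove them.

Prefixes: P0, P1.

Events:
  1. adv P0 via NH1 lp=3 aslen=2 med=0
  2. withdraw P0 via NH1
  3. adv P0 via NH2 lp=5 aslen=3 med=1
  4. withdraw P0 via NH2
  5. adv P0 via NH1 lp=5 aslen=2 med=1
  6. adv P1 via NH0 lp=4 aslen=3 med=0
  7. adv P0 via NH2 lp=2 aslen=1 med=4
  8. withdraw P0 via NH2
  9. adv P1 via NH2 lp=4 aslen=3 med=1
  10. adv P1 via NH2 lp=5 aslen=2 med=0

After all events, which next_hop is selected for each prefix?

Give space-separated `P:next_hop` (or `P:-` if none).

Op 1: best P0=NH1 P1=-
Op 2: best P0=- P1=-
Op 3: best P0=NH2 P1=-
Op 4: best P0=- P1=-
Op 5: best P0=NH1 P1=-
Op 6: best P0=NH1 P1=NH0
Op 7: best P0=NH1 P1=NH0
Op 8: best P0=NH1 P1=NH0
Op 9: best P0=NH1 P1=NH0
Op 10: best P0=NH1 P1=NH2

Answer: P0:NH1 P1:NH2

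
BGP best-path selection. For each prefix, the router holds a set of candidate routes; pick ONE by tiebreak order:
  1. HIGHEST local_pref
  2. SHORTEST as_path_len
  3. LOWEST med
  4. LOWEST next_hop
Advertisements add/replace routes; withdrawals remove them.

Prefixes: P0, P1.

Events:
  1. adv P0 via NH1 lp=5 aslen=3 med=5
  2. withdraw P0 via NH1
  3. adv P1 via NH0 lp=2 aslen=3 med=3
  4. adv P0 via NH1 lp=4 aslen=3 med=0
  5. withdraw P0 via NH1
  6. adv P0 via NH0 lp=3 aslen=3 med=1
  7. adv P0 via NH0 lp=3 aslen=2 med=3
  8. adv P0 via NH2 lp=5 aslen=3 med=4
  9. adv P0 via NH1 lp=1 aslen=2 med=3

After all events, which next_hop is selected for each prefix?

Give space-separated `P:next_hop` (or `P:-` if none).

Op 1: best P0=NH1 P1=-
Op 2: best P0=- P1=-
Op 3: best P0=- P1=NH0
Op 4: best P0=NH1 P1=NH0
Op 5: best P0=- P1=NH0
Op 6: best P0=NH0 P1=NH0
Op 7: best P0=NH0 P1=NH0
Op 8: best P0=NH2 P1=NH0
Op 9: best P0=NH2 P1=NH0

Answer: P0:NH2 P1:NH0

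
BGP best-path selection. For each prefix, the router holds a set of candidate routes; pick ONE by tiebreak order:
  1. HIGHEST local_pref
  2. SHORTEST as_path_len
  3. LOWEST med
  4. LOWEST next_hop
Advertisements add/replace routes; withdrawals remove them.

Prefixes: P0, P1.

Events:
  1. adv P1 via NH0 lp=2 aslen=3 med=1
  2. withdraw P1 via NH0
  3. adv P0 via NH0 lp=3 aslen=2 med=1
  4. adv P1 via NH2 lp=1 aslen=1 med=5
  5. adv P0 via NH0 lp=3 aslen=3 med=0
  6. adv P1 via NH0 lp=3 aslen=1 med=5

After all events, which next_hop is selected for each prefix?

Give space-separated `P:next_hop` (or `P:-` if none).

Op 1: best P0=- P1=NH0
Op 2: best P0=- P1=-
Op 3: best P0=NH0 P1=-
Op 4: best P0=NH0 P1=NH2
Op 5: best P0=NH0 P1=NH2
Op 6: best P0=NH0 P1=NH0

Answer: P0:NH0 P1:NH0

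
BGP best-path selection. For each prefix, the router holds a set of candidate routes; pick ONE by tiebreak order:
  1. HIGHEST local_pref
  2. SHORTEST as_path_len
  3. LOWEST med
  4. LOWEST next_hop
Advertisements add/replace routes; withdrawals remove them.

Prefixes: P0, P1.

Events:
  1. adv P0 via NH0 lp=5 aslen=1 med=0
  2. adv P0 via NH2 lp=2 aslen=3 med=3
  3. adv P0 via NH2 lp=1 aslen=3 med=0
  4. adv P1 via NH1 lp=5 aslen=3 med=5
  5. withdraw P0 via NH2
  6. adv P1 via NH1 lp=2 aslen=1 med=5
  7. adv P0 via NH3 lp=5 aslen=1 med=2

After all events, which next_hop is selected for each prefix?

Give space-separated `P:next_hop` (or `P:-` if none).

Op 1: best P0=NH0 P1=-
Op 2: best P0=NH0 P1=-
Op 3: best P0=NH0 P1=-
Op 4: best P0=NH0 P1=NH1
Op 5: best P0=NH0 P1=NH1
Op 6: best P0=NH0 P1=NH1
Op 7: best P0=NH0 P1=NH1

Answer: P0:NH0 P1:NH1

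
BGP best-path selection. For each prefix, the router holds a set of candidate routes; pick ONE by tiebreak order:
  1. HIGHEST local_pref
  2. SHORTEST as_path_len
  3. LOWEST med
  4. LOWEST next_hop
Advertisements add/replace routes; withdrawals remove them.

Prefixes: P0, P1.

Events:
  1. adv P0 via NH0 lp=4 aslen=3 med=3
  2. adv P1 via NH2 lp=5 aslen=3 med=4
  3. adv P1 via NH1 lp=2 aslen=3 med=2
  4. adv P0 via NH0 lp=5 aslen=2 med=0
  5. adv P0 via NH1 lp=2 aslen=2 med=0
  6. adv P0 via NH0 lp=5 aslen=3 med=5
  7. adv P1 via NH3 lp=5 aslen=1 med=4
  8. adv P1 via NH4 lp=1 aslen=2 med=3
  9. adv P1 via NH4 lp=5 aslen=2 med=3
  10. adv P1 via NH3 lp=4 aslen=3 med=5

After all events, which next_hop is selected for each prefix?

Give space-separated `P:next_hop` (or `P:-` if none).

Answer: P0:NH0 P1:NH4

Derivation:
Op 1: best P0=NH0 P1=-
Op 2: best P0=NH0 P1=NH2
Op 3: best P0=NH0 P1=NH2
Op 4: best P0=NH0 P1=NH2
Op 5: best P0=NH0 P1=NH2
Op 6: best P0=NH0 P1=NH2
Op 7: best P0=NH0 P1=NH3
Op 8: best P0=NH0 P1=NH3
Op 9: best P0=NH0 P1=NH3
Op 10: best P0=NH0 P1=NH4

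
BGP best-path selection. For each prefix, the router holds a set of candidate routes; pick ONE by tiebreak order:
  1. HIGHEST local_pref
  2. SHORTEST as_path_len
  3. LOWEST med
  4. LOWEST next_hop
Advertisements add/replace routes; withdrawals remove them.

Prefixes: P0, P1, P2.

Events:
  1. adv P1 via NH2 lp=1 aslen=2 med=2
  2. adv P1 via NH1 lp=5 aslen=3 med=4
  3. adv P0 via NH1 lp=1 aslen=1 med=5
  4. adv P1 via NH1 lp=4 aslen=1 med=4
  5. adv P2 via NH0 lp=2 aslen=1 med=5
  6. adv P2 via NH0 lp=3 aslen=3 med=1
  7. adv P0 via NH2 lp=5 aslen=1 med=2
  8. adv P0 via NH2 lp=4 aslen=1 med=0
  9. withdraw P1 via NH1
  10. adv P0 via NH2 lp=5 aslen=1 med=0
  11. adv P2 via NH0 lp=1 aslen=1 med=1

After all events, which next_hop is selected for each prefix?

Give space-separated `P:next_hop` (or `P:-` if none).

Op 1: best P0=- P1=NH2 P2=-
Op 2: best P0=- P1=NH1 P2=-
Op 3: best P0=NH1 P1=NH1 P2=-
Op 4: best P0=NH1 P1=NH1 P2=-
Op 5: best P0=NH1 P1=NH1 P2=NH0
Op 6: best P0=NH1 P1=NH1 P2=NH0
Op 7: best P0=NH2 P1=NH1 P2=NH0
Op 8: best P0=NH2 P1=NH1 P2=NH0
Op 9: best P0=NH2 P1=NH2 P2=NH0
Op 10: best P0=NH2 P1=NH2 P2=NH0
Op 11: best P0=NH2 P1=NH2 P2=NH0

Answer: P0:NH2 P1:NH2 P2:NH0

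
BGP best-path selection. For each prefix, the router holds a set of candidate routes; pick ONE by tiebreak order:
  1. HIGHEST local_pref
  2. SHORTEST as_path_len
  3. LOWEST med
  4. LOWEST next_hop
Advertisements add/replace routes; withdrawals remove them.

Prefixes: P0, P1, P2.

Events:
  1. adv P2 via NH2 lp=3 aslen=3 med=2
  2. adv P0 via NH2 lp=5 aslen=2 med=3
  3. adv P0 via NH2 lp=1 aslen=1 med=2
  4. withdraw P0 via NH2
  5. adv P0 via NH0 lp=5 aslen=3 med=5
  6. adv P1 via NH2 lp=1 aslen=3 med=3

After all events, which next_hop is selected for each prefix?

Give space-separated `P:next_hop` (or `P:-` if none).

Op 1: best P0=- P1=- P2=NH2
Op 2: best P0=NH2 P1=- P2=NH2
Op 3: best P0=NH2 P1=- P2=NH2
Op 4: best P0=- P1=- P2=NH2
Op 5: best P0=NH0 P1=- P2=NH2
Op 6: best P0=NH0 P1=NH2 P2=NH2

Answer: P0:NH0 P1:NH2 P2:NH2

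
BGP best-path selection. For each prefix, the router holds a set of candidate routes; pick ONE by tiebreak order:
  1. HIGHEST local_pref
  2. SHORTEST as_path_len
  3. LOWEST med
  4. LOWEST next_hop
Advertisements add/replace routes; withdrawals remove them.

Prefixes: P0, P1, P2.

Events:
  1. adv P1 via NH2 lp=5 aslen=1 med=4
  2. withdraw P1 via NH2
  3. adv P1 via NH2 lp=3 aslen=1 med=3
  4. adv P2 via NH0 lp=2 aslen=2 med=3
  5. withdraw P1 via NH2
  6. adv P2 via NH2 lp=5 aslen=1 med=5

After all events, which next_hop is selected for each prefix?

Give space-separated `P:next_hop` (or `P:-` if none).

Answer: P0:- P1:- P2:NH2

Derivation:
Op 1: best P0=- P1=NH2 P2=-
Op 2: best P0=- P1=- P2=-
Op 3: best P0=- P1=NH2 P2=-
Op 4: best P0=- P1=NH2 P2=NH0
Op 5: best P0=- P1=- P2=NH0
Op 6: best P0=- P1=- P2=NH2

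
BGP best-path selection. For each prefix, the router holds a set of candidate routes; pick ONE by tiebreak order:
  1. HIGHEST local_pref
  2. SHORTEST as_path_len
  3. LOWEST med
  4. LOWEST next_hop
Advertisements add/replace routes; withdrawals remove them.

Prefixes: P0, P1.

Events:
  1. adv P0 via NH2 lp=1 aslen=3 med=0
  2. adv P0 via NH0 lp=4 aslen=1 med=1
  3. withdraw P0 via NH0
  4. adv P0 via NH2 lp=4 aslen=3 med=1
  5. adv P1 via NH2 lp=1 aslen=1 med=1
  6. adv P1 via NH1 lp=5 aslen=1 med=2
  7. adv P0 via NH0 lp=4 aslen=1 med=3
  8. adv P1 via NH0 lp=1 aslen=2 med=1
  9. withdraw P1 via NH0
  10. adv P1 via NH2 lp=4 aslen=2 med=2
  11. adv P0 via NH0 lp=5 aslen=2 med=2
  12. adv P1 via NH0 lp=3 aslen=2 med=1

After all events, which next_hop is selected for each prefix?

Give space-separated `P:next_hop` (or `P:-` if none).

Answer: P0:NH0 P1:NH1

Derivation:
Op 1: best P0=NH2 P1=-
Op 2: best P0=NH0 P1=-
Op 3: best P0=NH2 P1=-
Op 4: best P0=NH2 P1=-
Op 5: best P0=NH2 P1=NH2
Op 6: best P0=NH2 P1=NH1
Op 7: best P0=NH0 P1=NH1
Op 8: best P0=NH0 P1=NH1
Op 9: best P0=NH0 P1=NH1
Op 10: best P0=NH0 P1=NH1
Op 11: best P0=NH0 P1=NH1
Op 12: best P0=NH0 P1=NH1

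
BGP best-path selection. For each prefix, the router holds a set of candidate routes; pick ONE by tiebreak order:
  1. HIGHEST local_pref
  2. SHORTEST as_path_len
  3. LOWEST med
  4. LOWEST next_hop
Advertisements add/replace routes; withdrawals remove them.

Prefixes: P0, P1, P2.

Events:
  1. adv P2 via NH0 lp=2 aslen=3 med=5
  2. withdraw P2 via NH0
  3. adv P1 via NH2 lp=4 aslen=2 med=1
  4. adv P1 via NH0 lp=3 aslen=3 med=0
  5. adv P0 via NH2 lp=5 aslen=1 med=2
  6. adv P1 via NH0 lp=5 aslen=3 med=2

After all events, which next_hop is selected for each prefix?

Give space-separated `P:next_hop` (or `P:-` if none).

Op 1: best P0=- P1=- P2=NH0
Op 2: best P0=- P1=- P2=-
Op 3: best P0=- P1=NH2 P2=-
Op 4: best P0=- P1=NH2 P2=-
Op 5: best P0=NH2 P1=NH2 P2=-
Op 6: best P0=NH2 P1=NH0 P2=-

Answer: P0:NH2 P1:NH0 P2:-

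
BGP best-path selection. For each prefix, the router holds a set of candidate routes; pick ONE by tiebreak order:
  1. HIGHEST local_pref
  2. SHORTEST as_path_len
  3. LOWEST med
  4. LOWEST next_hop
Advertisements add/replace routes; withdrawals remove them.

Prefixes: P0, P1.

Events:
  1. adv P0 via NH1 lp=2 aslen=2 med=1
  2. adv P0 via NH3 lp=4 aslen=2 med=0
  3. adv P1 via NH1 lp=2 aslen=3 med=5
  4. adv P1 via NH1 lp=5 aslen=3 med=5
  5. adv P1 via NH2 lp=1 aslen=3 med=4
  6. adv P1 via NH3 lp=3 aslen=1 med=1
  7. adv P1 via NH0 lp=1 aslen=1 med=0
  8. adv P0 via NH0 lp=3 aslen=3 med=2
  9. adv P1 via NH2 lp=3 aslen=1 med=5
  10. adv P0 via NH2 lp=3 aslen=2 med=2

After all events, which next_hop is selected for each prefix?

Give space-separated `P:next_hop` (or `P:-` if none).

Op 1: best P0=NH1 P1=-
Op 2: best P0=NH3 P1=-
Op 3: best P0=NH3 P1=NH1
Op 4: best P0=NH3 P1=NH1
Op 5: best P0=NH3 P1=NH1
Op 6: best P0=NH3 P1=NH1
Op 7: best P0=NH3 P1=NH1
Op 8: best P0=NH3 P1=NH1
Op 9: best P0=NH3 P1=NH1
Op 10: best P0=NH3 P1=NH1

Answer: P0:NH3 P1:NH1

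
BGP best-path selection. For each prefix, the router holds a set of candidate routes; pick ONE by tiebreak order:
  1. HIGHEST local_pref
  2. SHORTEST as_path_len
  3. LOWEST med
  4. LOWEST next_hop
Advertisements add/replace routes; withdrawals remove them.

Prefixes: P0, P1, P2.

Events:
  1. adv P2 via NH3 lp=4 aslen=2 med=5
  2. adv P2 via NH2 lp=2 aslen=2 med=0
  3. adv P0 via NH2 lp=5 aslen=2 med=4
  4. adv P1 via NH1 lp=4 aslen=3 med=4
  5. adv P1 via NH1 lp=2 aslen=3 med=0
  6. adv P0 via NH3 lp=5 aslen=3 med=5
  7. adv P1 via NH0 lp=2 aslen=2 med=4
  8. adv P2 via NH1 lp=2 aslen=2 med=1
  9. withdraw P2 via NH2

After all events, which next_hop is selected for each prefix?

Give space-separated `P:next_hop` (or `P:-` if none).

Answer: P0:NH2 P1:NH0 P2:NH3

Derivation:
Op 1: best P0=- P1=- P2=NH3
Op 2: best P0=- P1=- P2=NH3
Op 3: best P0=NH2 P1=- P2=NH3
Op 4: best P0=NH2 P1=NH1 P2=NH3
Op 5: best P0=NH2 P1=NH1 P2=NH3
Op 6: best P0=NH2 P1=NH1 P2=NH3
Op 7: best P0=NH2 P1=NH0 P2=NH3
Op 8: best P0=NH2 P1=NH0 P2=NH3
Op 9: best P0=NH2 P1=NH0 P2=NH3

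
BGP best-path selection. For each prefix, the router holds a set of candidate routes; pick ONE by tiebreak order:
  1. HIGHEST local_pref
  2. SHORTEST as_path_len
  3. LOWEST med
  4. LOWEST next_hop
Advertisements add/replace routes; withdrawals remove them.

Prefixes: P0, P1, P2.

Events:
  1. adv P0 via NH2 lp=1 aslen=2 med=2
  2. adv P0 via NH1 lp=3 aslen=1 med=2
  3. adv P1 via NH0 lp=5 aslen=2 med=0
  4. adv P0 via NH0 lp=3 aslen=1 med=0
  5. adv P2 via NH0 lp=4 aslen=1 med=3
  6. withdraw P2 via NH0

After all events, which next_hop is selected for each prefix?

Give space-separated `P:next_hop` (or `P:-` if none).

Answer: P0:NH0 P1:NH0 P2:-

Derivation:
Op 1: best P0=NH2 P1=- P2=-
Op 2: best P0=NH1 P1=- P2=-
Op 3: best P0=NH1 P1=NH0 P2=-
Op 4: best P0=NH0 P1=NH0 P2=-
Op 5: best P0=NH0 P1=NH0 P2=NH0
Op 6: best P0=NH0 P1=NH0 P2=-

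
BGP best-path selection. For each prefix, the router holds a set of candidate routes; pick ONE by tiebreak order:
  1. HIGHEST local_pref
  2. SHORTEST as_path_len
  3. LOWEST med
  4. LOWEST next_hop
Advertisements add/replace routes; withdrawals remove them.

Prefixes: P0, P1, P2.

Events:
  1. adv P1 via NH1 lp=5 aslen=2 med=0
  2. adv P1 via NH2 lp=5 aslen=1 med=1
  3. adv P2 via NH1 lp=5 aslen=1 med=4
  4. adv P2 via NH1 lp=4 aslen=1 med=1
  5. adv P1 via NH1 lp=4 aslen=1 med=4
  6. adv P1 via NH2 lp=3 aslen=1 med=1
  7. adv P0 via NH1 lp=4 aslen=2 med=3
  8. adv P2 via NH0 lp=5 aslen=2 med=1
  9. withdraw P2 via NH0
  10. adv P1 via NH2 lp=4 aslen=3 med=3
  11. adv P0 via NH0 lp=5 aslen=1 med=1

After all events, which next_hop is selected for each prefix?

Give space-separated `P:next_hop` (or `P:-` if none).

Answer: P0:NH0 P1:NH1 P2:NH1

Derivation:
Op 1: best P0=- P1=NH1 P2=-
Op 2: best P0=- P1=NH2 P2=-
Op 3: best P0=- P1=NH2 P2=NH1
Op 4: best P0=- P1=NH2 P2=NH1
Op 5: best P0=- P1=NH2 P2=NH1
Op 6: best P0=- P1=NH1 P2=NH1
Op 7: best P0=NH1 P1=NH1 P2=NH1
Op 8: best P0=NH1 P1=NH1 P2=NH0
Op 9: best P0=NH1 P1=NH1 P2=NH1
Op 10: best P0=NH1 P1=NH1 P2=NH1
Op 11: best P0=NH0 P1=NH1 P2=NH1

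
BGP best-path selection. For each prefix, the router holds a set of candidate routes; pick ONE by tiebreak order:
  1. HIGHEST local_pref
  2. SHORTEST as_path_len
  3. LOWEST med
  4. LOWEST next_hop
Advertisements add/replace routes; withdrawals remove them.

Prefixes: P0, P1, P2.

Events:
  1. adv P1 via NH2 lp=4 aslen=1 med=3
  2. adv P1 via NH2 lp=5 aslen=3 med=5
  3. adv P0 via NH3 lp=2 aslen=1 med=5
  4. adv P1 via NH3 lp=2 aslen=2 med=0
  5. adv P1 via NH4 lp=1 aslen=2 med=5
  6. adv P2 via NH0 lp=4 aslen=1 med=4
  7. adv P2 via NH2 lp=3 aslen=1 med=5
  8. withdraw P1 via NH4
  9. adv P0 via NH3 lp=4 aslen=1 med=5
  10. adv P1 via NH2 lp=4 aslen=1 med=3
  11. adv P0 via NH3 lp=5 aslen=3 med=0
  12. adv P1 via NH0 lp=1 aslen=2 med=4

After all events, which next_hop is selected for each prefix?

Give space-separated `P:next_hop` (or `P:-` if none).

Answer: P0:NH3 P1:NH2 P2:NH0

Derivation:
Op 1: best P0=- P1=NH2 P2=-
Op 2: best P0=- P1=NH2 P2=-
Op 3: best P0=NH3 P1=NH2 P2=-
Op 4: best P0=NH3 P1=NH2 P2=-
Op 5: best P0=NH3 P1=NH2 P2=-
Op 6: best P0=NH3 P1=NH2 P2=NH0
Op 7: best P0=NH3 P1=NH2 P2=NH0
Op 8: best P0=NH3 P1=NH2 P2=NH0
Op 9: best P0=NH3 P1=NH2 P2=NH0
Op 10: best P0=NH3 P1=NH2 P2=NH0
Op 11: best P0=NH3 P1=NH2 P2=NH0
Op 12: best P0=NH3 P1=NH2 P2=NH0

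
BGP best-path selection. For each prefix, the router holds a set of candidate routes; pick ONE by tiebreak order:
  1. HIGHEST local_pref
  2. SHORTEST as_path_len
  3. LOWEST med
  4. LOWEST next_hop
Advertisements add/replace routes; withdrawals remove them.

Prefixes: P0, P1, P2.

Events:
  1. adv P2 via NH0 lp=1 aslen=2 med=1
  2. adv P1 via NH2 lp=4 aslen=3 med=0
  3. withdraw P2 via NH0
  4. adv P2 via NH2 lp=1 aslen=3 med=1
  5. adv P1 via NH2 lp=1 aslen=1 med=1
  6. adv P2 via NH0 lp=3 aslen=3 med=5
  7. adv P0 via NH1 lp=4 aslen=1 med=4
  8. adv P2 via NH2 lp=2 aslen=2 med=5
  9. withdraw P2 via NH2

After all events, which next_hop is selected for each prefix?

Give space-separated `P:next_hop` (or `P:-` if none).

Answer: P0:NH1 P1:NH2 P2:NH0

Derivation:
Op 1: best P0=- P1=- P2=NH0
Op 2: best P0=- P1=NH2 P2=NH0
Op 3: best P0=- P1=NH2 P2=-
Op 4: best P0=- P1=NH2 P2=NH2
Op 5: best P0=- P1=NH2 P2=NH2
Op 6: best P0=- P1=NH2 P2=NH0
Op 7: best P0=NH1 P1=NH2 P2=NH0
Op 8: best P0=NH1 P1=NH2 P2=NH0
Op 9: best P0=NH1 P1=NH2 P2=NH0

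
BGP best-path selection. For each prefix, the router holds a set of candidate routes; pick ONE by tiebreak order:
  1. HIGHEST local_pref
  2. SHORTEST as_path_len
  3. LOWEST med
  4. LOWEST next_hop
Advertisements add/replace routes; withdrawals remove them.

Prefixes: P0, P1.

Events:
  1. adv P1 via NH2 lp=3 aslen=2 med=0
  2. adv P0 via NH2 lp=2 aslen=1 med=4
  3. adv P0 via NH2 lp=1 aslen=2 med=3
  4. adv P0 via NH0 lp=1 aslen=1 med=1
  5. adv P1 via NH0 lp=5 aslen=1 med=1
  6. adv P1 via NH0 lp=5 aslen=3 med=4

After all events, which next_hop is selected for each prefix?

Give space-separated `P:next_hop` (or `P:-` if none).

Answer: P0:NH0 P1:NH0

Derivation:
Op 1: best P0=- P1=NH2
Op 2: best P0=NH2 P1=NH2
Op 3: best P0=NH2 P1=NH2
Op 4: best P0=NH0 P1=NH2
Op 5: best P0=NH0 P1=NH0
Op 6: best P0=NH0 P1=NH0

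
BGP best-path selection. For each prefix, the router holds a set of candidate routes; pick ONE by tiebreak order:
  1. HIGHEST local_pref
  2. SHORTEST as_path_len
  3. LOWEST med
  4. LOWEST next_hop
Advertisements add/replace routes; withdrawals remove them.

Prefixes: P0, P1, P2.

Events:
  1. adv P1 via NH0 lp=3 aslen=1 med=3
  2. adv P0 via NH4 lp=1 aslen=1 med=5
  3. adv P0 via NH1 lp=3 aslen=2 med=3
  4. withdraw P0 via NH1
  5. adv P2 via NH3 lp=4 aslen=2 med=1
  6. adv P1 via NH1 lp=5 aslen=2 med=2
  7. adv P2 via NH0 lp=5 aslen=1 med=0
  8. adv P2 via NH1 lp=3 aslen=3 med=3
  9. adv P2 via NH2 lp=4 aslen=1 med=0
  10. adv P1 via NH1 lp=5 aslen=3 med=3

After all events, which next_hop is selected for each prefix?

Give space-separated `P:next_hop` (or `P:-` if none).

Op 1: best P0=- P1=NH0 P2=-
Op 2: best P0=NH4 P1=NH0 P2=-
Op 3: best P0=NH1 P1=NH0 P2=-
Op 4: best P0=NH4 P1=NH0 P2=-
Op 5: best P0=NH4 P1=NH0 P2=NH3
Op 6: best P0=NH4 P1=NH1 P2=NH3
Op 7: best P0=NH4 P1=NH1 P2=NH0
Op 8: best P0=NH4 P1=NH1 P2=NH0
Op 9: best P0=NH4 P1=NH1 P2=NH0
Op 10: best P0=NH4 P1=NH1 P2=NH0

Answer: P0:NH4 P1:NH1 P2:NH0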